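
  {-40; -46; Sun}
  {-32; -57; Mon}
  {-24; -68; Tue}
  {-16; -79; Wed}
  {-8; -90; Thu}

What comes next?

First component: +8 each step, so -40, -32, -24, -16, -8 → 0.
Second component — −11 each step: -46, -57, -68, -79, -90 → -101.
Day: Sun, Mon, Tue, Wed, Thu → Fri (runs through the weekdays Mon→Sun).
So the next term is {0; -101; Fri}.

{0; -101; Fri}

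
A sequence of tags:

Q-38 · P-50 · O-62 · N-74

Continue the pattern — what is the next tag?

M-86

Letter: Q, P, O, N → M (letters move back 1 place in the alphabet).
Second component: 38, 50, 62, 74 → 86 (+12 each step).
Putting it together: M-86.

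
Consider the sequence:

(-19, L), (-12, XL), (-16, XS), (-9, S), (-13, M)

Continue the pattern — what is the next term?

(-6, L)

First component — alternating steps +7, −4, +7, −4, …: -19, -12, -16, -9, -13 → -6.
For the size, runs through clothing sizes XS→XL: L, XL, XS, S, M → L.
Combining the parts gives (-6, L).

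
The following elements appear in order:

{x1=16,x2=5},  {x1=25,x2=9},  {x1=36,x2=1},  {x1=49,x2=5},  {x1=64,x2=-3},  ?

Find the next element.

X1 goes 16, 25, 36, 49, 64 → 81 (perfect squares: 4², 5², 6², …).
For the x2, alternating steps +4, −8, +4, −8, …: 5, 9, 1, 5, -3 → 1.
So the next element is {x1=81,x2=1}.

{x1=81,x2=1}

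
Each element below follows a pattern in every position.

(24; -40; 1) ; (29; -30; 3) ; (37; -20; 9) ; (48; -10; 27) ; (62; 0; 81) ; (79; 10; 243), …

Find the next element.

First component — differences are 5, 8, 11, … (increasing by 3 each time): 24, 29, 37, 48, 62, 79 → 99.
Second component — +10 each step: -40, -30, -20, -10, 0, 10 → 20.
Third component — ×3 each step: 1, 3, 9, 27, 81, 243 → 729.
So the next element is (99; 20; 729).

(99; 20; 729)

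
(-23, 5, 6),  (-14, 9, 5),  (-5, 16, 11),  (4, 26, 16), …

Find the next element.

First slot: -23, -14, -5, 4 → 13 (+9 each step).
Second slot goes 5, 9, 16, 26 → 39 (differences are 4, 7, 10, … (increasing by 3 each time)).
Third slot: each term is the sum of the two before it; 6, 5, 11, 16 → 27.
Putting it together: (13, 39, 27).

(13, 39, 27)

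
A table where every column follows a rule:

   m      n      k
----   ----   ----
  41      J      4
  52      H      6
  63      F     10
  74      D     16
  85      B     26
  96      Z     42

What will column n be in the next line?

X

Column n: J, H, F, D, B, Z → X (letters move back 2 places in the alphabet, wrapping A→Z).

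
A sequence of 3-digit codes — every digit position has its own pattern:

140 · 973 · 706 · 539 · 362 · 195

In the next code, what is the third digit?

First digit goes 1, 9, 7, 5, 3, 1 → 9 (−2 each step, mod 10).
Second digit goes 4, 7, 0, 3, 6, 9 → 2 (+3 each step, mod 10).
Third digit: +3 each step, mod 10, so 0, 3, 6, 9, 2, 5 → 8.

8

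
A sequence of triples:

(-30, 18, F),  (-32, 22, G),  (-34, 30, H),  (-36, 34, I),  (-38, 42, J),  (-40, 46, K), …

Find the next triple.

For the first slot, −2 each step: -30, -32, -34, -36, -38, -40 → -42.
Second slot goes 18, 22, 30, 34, 42, 46 → 54 (alternating steps +4, +8, +4, +8, …).
Letter goes F, G, H, I, J, K → L (letters move forward 1 place in the alphabet).
So the next triple is (-42, 54, L).

(-42, 54, L)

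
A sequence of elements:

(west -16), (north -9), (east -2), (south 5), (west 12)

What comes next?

Direction goes west, north, east, south, west → north (repeats west → north → east → south).
For the second value, +7 each step: -16, -9, -2, 5, 12 → 19.
So the next element is (north 19).

(north 19)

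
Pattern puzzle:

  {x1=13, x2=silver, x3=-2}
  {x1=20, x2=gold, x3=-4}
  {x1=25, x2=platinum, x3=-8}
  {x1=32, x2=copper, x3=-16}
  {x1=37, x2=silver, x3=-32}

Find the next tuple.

{x1=44, x2=gold, x3=-64}

X1: alternating steps +7, +5, +7, +5, …; 13, 20, 25, 32, 37 → 44.
X2: repeats silver → gold → platinum → copper, so silver, gold, platinum, copper, silver → gold.
X3 — ×2 each step: -2, -4, -8, -16, -32 → -64.
So the next tuple is {x1=44, x2=gold, x3=-64}.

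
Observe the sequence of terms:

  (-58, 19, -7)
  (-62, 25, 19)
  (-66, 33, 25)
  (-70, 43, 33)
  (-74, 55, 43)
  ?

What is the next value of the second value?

69

Second value goes 19, 25, 33, 43, 55 → 69 (differences are 6, 8, 10, … (increasing by 2 each time)).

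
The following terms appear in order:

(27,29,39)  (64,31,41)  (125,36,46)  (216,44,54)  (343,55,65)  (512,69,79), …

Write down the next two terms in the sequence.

(729,86,96), (1000,106,116)

First slot: perfect cubes: 3³, 4³, 5³, …, so 27, 64, 125, 216, 343, 512 → 729 → 1000.
Second slot — differences are 2, 5, 8, … (increasing by 3 each time): 29, 31, 36, 44, 55, 69 → 86 → 106.
Third slot goes 39, 41, 46, 54, 65, 79 → 96 → 116 (always 10 more than the second slot).
So the next two terms are (729,86,96) and (1000,106,116).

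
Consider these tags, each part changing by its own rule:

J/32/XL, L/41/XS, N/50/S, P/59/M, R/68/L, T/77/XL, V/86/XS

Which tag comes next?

Letter: letters move forward 2 places in the alphabet; J, L, N, P, R, T, V → X.
For the second component, +9 each step: 32, 41, 50, 59, 68, 77, 86 → 95.
Size: XL, XS, S, M, L, XL, XS → S (repeats XL → XS → S → M → L).
Combining the parts gives X/95/S.

X/95/S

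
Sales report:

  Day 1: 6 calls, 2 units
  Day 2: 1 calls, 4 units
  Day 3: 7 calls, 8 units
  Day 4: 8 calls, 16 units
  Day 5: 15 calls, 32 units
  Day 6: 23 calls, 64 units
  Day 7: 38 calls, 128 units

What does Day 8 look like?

Calls: 6, 1, 7, 8, 15, 23, 38 → 61 (each term is the sum of the two before it).
Units: ×2 each step; 2, 4, 8, 16, 32, 64, 128 → 256.
Putting it together: 61 calls, 256 units.

61 calls, 256 units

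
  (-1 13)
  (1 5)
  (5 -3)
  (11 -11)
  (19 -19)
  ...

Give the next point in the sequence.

(29 -27)

First slot: -1, 1, 5, 11, 19 → 29 (differences are 2, 4, 6, … (increasing by 2 each time)).
Second slot: −8 each step, so 13, 5, -3, -11, -19 → -27.
So the next point is (29 -27).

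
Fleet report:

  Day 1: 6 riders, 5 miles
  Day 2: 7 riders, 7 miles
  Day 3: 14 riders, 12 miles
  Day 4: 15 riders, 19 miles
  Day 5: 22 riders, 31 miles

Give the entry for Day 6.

23 riders, 50 miles

Riders — alternating steps +1, +7, +1, +7, …: 6, 7, 14, 15, 22 → 23.
Miles: each term is the sum of the two before it; 5, 7, 12, 19, 31 → 50.
Putting it together: 23 riders, 50 miles.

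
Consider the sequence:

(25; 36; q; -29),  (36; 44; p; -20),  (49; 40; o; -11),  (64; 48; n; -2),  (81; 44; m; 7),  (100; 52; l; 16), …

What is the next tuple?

First entry: perfect squares: 5², 6², 7², …; 25, 36, 49, 64, 81, 100 → 121.
Second entry: alternating steps +8, −4, +8, −4, …; 36, 44, 40, 48, 44, 52 → 48.
Letter goes q, p, o, n, m, l → k (letters move back 1 place in the alphabet).
Fourth entry: +9 each step, so -29, -20, -11, -2, 7, 16 → 25.
Combining the parts gives (121; 48; k; 25).

(121; 48; k; 25)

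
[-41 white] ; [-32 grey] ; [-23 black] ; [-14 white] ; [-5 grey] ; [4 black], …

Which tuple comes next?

First slot: +9 each step; -41, -32, -23, -14, -5, 4 → 13.
Shade — repeats white → grey → black: white, grey, black, white, grey, black → white.
So the next tuple is [13 white].

[13 white]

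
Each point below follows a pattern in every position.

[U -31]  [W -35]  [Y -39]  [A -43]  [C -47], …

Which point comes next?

[E -51]

Letter: letters move forward 2 places in the alphabet, wrapping Z→A; U, W, Y, A, C → E.
Second part goes -31, -35, -39, -43, -47 → -51 (−4 each step).
Combining the parts gives [E -51].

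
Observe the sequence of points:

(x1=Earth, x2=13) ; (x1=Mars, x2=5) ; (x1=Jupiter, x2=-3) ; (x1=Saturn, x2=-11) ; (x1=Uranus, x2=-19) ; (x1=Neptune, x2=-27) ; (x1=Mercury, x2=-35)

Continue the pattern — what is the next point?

X1: runs through the planets Mercury→Neptune, so Earth, Mars, Jupiter, Saturn, Uranus, Neptune, Mercury → Venus.
X2: −8 each step, so 13, 5, -3, -11, -19, -27, -35 → -43.
So the next point is (x1=Venus, x2=-43).

(x1=Venus, x2=-43)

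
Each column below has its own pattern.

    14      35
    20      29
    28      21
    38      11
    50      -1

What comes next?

First component — differences are 6, 8, 10, … (increasing by 2 each time): 14, 20, 28, 38, 50 → 64.
Second component — together with the first component always sums to 49: 35, 29, 21, 11, -1 → -15.
Putting it together: 64  -15.

64  -15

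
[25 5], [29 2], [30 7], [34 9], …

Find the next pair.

[35 16]

First coordinate: alternating steps +4, +1, +4, +1, …; 25, 29, 30, 34 → 35.
Second coordinate: each term is the sum of the two before it, so 5, 2, 7, 9 → 16.
So the next pair is [35 16].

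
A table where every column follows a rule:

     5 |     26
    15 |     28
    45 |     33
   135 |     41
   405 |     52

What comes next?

1215  66

First component: 5, 15, 45, 135, 405 → 1215 (×3 each step).
Second component: differences are 2, 5, 8, … (increasing by 3 each time); 26, 28, 33, 41, 52 → 66.
Combining the parts gives 1215  66.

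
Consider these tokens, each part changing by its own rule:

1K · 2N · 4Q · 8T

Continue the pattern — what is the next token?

First component: ×2 each step, so 1, 2, 4, 8 → 16.
Letter: letters move forward 3 places in the alphabet; K, N, Q, T → W.
Putting it together: 16W.

16W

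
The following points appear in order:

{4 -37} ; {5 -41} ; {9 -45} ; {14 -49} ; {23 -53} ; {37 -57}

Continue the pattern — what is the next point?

{60 -61}

First slot: each term is the sum of the two before it; 4, 5, 9, 14, 23, 37 → 60.
Second slot: -37, -41, -45, -49, -53, -57 → -61 (−4 each step).
So the next point is {60 -61}.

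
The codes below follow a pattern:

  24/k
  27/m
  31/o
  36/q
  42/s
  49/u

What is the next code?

First component: 24, 27, 31, 36, 42, 49 → 57 (differences are 3, 4, 5, … (increasing by 1 each time)).
For the letter, letters move forward 2 places in the alphabet: k, m, o, q, s, u → w.
So the next code is 57/w.

57/w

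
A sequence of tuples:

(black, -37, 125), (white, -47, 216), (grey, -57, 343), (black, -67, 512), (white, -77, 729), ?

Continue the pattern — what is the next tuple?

(grey, -87, 1000)

Shade: black, white, grey, black, white → grey (repeats black → white → grey).
Second component: −10 each step, so -37, -47, -57, -67, -77 → -87.
Third component — perfect cubes: 5³, 6³, 7³, …: 125, 216, 343, 512, 729 → 1000.
Putting it together: (grey, -87, 1000).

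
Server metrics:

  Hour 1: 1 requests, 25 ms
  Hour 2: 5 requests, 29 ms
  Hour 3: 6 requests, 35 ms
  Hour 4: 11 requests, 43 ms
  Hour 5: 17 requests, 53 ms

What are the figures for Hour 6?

Requests — each term is the sum of the two before it: 1, 5, 6, 11, 17 → 28.
Ms — differences are 4, 6, 8, … (increasing by 2 each time): 25, 29, 35, 43, 53 → 65.
Combining the parts gives 28 requests, 65 ms.

28 requests, 65 ms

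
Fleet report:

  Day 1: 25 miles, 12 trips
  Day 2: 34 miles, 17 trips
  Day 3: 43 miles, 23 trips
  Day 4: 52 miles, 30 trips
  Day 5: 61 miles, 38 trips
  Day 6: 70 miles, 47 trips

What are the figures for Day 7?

79 miles, 57 trips

Miles: +9 each step, so 25, 34, 43, 52, 61, 70 → 79.
For the trips, differences are 5, 6, 7, … (increasing by 1 each time): 12, 17, 23, 30, 38, 47 → 57.
Putting it together: 79 miles, 57 trips.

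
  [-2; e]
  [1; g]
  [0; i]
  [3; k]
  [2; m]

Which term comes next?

First part: alternating steps +3, −1, +3, −1, …, so -2, 1, 0, 3, 2 → 5.
Letter: letters move forward 2 places in the alphabet, so e, g, i, k, m → o.
Putting it together: [5; o].

[5; o]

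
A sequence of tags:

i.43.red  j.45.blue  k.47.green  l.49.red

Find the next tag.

Letter: i, j, k, l → m (letters move forward 1 place in the alphabet).
Second component goes 43, 45, 47, 49 → 51 (+2 each step).
For the colour, repeats red → blue → green: red, blue, green, red → blue.
So the next tag is m.51.blue.

m.51.blue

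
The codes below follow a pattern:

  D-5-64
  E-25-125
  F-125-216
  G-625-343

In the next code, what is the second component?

Second component goes 5, 25, 125, 625 → 3125 (×5 each step).

3125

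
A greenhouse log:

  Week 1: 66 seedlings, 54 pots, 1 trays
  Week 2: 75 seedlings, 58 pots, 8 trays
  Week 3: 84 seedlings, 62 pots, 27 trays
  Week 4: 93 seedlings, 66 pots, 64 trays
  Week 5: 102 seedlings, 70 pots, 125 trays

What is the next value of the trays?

For the seedlings, +9 each step: 66, 75, 84, 93, 102 → 111.
Pots — +4 each step: 54, 58, 62, 66, 70 → 74.
For the trays, perfect cubes: 1³, 2³, 3³, …: 1, 8, 27, 64, 125 → 216.

216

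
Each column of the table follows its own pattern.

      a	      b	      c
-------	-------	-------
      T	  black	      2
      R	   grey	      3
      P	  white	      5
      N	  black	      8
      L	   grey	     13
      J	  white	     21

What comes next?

Column a: letters move back 2 places in the alphabet, so T, R, P, N, L, J → H.
Column b goes black, grey, white, black, grey, white → black (repeats black → grey → white).
Column c: 2, 3, 5, 8, 13, 21 → 34 (each term is the sum of the two before it).
So the next line is H  black  34.

H  black  34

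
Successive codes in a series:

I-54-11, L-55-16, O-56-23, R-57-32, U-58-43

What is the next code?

Letter — letters move forward 3 places in the alphabet: I, L, O, R, U → X.
Second component: 54, 55, 56, 57, 58 → 59 (+1 each step).
Third component: differences are 5, 7, 9, … (increasing by 2 each time), so 11, 16, 23, 32, 43 → 56.
Putting it together: X-59-56.

X-59-56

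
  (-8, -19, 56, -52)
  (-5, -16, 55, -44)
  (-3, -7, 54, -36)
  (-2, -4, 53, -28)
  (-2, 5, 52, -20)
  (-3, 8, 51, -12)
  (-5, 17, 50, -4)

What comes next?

(-8, 20, 49, 4)

First component: differences are 3, 2, 1, … (decreasing by 1 each time), so -8, -5, -3, -2, -2, -3, -5 → -8.
Second component goes -19, -16, -7, -4, 5, 8, 17 → 20 (alternating steps +3, +9, +3, +9, …).
Third component: 56, 55, 54, 53, 52, 51, 50 → 49 (−1 each step).
Fourth component: -52, -44, -36, -28, -20, -12, -4 → 4 (+8 each step).
Combining the parts gives (-8, 20, 49, 4).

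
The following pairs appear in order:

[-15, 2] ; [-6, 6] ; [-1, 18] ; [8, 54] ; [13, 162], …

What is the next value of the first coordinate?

First coordinate: -15, -6, -1, 8, 13 → 22 (alternating steps +9, +5, +9, +5, …).
Second coordinate: ×3 each step, so 2, 6, 18, 54, 162 → 486.

22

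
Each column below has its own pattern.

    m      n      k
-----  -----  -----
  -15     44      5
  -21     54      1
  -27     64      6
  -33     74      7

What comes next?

Column m: −6 each step; -15, -21, -27, -33 → -39.
Column n: 44, 54, 64, 74 → 84 (+10 each step).
Column k: each term is the sum of the two before it, so 5, 1, 6, 7 → 13.
Combining the parts gives -39  84  13.

-39  84  13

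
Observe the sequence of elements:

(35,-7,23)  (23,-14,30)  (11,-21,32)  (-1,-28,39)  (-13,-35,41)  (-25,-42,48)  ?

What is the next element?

(-37,-49,50)

For the first component, −12 each step: 35, 23, 11, -1, -13, -25 → -37.
Second component — −7 each step: -7, -14, -21, -28, -35, -42 → -49.
Third component — alternating steps +7, +2, +7, +2, …: 23, 30, 32, 39, 41, 48 → 50.
Combining the parts gives (-37,-49,50).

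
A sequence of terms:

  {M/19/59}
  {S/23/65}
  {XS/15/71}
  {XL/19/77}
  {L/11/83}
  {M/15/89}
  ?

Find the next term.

For the size, repeats M → S → XS → XL → L: M, S, XS, XL, L, M → S.
Second component: 19, 23, 15, 19, 11, 15 → 7 (alternating steps +4, −8, +4, −8, …).
Third component: +6 each step, so 59, 65, 71, 77, 83, 89 → 95.
Putting it together: {S/7/95}.

{S/7/95}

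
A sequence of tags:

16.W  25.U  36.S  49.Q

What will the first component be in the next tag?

64

First component: 16, 25, 36, 49 → 64 (perfect squares: 4², 5², 6², …).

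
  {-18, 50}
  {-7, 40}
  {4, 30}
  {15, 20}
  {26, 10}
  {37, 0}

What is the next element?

For the first part, +11 each step: -18, -7, 4, 15, 26, 37 → 48.
For the second part, −10 each step: 50, 40, 30, 20, 10, 0 → -10.
Combining the parts gives {48, -10}.

{48, -10}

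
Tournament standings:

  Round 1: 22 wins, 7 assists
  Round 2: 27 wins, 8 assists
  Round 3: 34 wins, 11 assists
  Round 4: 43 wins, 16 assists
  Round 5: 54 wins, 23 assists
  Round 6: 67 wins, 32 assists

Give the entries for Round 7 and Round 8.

Wins goes 22, 27, 34, 43, 54, 67 → 82 → 99 (differences are 5, 7, 9, … (increasing by 2 each time)).
Assists: differences are 1, 3, 5, … (increasing by 2 each time), so 7, 8, 11, 16, 23, 32 → 43 → 56.
So the next two rows are 82 wins, 43 assists and 99 wins, 56 assists.

82 wins, 43 assists; 99 wins, 56 assists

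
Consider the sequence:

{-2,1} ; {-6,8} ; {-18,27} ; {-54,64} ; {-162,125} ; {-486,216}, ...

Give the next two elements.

First component — ×3 each step: -2, -6, -18, -54, -162, -486 → -1458 → -4374.
Second component: perfect cubes: 1³, 2³, 3³, …, so 1, 8, 27, 64, 125, 216 → 343 → 512.
So the next two elements are {-1458,343} and {-4374,512}.

{-1458,343}, {-4374,512}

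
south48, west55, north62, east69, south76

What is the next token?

Direction goes south, west, north, east, south → west (repeats south → west → north → east).
For the second component, +7 each step: 48, 55, 62, 69, 76 → 83.
Putting it together: west83.

west83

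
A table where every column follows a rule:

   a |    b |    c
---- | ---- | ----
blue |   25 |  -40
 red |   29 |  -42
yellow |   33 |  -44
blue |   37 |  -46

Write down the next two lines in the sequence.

Column a goes blue, red, yellow, blue → red → yellow (repeats blue → red → yellow).
For the column b, +4 each step: 25, 29, 33, 37 → 41 → 45.
Column c: −2 each step; -40, -42, -44, -46 → -48 → -50.
So the next two lines are red  41  -48 and yellow  45  -50.

red  41  -48; yellow  45  -50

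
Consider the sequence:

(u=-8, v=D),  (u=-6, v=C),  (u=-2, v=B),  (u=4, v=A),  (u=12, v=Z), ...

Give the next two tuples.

U — differences are 2, 4, 6, … (increasing by 2 each time): -8, -6, -2, 4, 12 → 22 → 34.
V: letters move back 1 place in the alphabet, wrapping A→Z; D, C, B, A, Z → Y → X.
Putting the parts together: (u=22, v=Y) and then (u=34, v=X).

(u=22, v=Y), (u=34, v=X)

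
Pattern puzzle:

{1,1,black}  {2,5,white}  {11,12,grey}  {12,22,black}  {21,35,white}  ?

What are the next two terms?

{22,51,grey}, {31,70,black}

First entry: alternating steps +1, +9, +1, +9, …, so 1, 2, 11, 12, 21 → 22 → 31.
For the second entry, differences are 4, 7, 10, … (increasing by 3 each time): 1, 5, 12, 22, 35 → 51 → 70.
Shade: repeats black → white → grey, so black, white, grey, black, white → grey → black.
So the next two terms are {22,51,grey} and {31,70,black}.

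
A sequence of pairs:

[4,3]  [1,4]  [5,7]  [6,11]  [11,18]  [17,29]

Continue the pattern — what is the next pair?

First component: each term is the sum of the two before it, so 4, 1, 5, 6, 11, 17 → 28.
Second component: each term is the sum of the two before it, so 3, 4, 7, 11, 18, 29 → 47.
Putting it together: [28,47].

[28,47]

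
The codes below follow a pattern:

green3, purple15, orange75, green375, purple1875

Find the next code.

orange9375

Colour goes green, purple, orange, green, purple → orange (repeats green → purple → orange).
Second component — ×5 each step: 3, 15, 75, 375, 1875 → 9375.
Putting it together: orange9375.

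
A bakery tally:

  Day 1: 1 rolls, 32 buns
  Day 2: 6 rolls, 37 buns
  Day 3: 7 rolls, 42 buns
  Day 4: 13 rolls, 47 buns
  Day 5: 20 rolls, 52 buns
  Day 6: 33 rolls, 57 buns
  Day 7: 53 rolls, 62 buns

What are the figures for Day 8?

86 rolls, 67 buns

For the rolls, each term is the sum of the two before it: 1, 6, 7, 13, 20, 33, 53 → 86.
Buns goes 32, 37, 42, 47, 52, 57, 62 → 67 (+5 each step).
So the next record is 86 rolls, 67 buns.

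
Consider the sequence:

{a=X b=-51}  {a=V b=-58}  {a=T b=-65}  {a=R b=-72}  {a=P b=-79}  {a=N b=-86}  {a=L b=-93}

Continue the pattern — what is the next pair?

A goes X, V, T, R, P, N, L → J (letters move back 2 places in the alphabet).
B: −7 each step, so -51, -58, -65, -72, -79, -86, -93 → -100.
So the next pair is {a=J b=-100}.

{a=J b=-100}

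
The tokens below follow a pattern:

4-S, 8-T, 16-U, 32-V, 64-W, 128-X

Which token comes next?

For the first component, ×2 each step: 4, 8, 16, 32, 64, 128 → 256.
Letter goes S, T, U, V, W, X → Y (letters move forward 1 place in the alphabet).
So the next token is 256-Y.

256-Y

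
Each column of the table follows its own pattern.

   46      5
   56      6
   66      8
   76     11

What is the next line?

For the first component, +10 each step: 46, 56, 66, 76 → 86.
Second component — differences are 1, 2, 3, … (increasing by 1 each time): 5, 6, 8, 11 → 15.
Putting it together: 86  15.

86  15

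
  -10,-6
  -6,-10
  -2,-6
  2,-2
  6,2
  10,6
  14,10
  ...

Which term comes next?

First entry: +4 each step, so -10, -6, -2, 2, 6, 10, 14 → 18.
Second entry: always the previous value of the first entry, so -6, -10, -6, -2, 2, 6, 10 → 14.
So the next term is 18,14.

18,14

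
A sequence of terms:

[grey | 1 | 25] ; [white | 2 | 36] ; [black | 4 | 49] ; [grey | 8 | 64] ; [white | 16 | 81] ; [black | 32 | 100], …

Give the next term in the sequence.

[grey | 64 | 121]

Shade: repeats grey → white → black, so grey, white, black, grey, white, black → grey.
Second coordinate: ×2 each step; 1, 2, 4, 8, 16, 32 → 64.
Third coordinate: perfect squares: 5², 6², 7², …; 25, 36, 49, 64, 81, 100 → 121.
So the next term is [grey | 64 | 121].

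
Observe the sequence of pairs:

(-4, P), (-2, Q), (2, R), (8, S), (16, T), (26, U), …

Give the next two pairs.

(38, V), (52, W)

First entry: differences are 2, 4, 6, … (increasing by 2 each time), so -4, -2, 2, 8, 16, 26 → 38 → 52.
Letter: P, Q, R, S, T, U → V → W (letters move forward 1 place in the alphabet).
Putting the parts together: (38, V) and then (52, W).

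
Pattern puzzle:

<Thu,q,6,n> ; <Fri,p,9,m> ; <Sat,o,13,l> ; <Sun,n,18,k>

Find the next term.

<Mon,m,24,j>

Day — runs through the weekdays Mon→Sun: Thu, Fri, Sat, Sun → Mon.
First letter — letters move back 1 place in the alphabet: q, p, o, n → m.
Third part — differences are 3, 4, 5, … (increasing by 1 each time): 6, 9, 13, 18 → 24.
Second letter: letters move back 1 place in the alphabet; n, m, l, k → j.
Combining the parts gives <Mon,m,24,j>.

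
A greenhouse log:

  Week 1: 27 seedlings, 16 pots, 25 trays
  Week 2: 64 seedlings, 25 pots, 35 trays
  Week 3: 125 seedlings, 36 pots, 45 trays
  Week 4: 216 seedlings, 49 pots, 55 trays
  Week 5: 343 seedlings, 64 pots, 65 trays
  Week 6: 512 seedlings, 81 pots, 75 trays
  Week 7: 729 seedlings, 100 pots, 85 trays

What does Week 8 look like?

For the seedlings, perfect cubes: 3³, 4³, 5³, …: 27, 64, 125, 216, 343, 512, 729 → 1000.
Pots: perfect squares: 4², 5², 6², …, so 16, 25, 36, 49, 64, 81, 100 → 121.
Trays: +10 each step, so 25, 35, 45, 55, 65, 75, 85 → 95.
Putting it together: 1000 seedlings, 121 pots, 95 trays.

1000 seedlings, 121 pots, 95 trays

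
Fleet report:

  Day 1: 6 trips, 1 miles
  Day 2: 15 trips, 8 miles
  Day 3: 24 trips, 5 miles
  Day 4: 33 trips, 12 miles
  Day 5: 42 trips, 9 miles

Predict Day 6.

Trips — +9 each step: 6, 15, 24, 33, 42 → 51.
Miles: 1, 8, 5, 12, 9 → 16 (alternating steps +7, −3, +7, −3, …).
Putting it together: 51 trips, 16 miles.

51 trips, 16 miles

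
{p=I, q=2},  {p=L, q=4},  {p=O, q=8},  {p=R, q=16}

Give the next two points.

{p=U, q=32}, {p=X, q=64}

P: I, L, O, R → U → X (letters move forward 3 places in the alphabet).
Q: 2, 4, 8, 16 → 32 → 64 (×2 each step).
So the next two points are {p=U, q=32} and {p=X, q=64}.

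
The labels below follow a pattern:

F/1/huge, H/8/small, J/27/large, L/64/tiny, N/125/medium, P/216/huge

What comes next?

Letter — letters move forward 2 places in the alphabet: F, H, J, L, N, P → R.
Second component: perfect cubes: 1³, 2³, 3³, …, so 1, 8, 27, 64, 125, 216 → 343.
Size: repeats huge → small → large → tiny → medium, so huge, small, large, tiny, medium, huge → small.
Putting it together: R/343/small.

R/343/small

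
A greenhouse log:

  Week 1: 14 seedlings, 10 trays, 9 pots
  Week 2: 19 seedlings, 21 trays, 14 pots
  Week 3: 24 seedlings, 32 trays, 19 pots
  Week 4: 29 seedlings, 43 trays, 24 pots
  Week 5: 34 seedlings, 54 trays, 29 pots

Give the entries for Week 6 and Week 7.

Seedlings: 14, 19, 24, 29, 34 → 39 → 44 (+5 each step).
Trays — +11 each step: 10, 21, 32, 43, 54 → 65 → 76.
Pots: always the previous value of the seedlings, so 9, 14, 19, 24, 29 → 34 → 39.
So the next two lines are 39 seedlings, 65 trays, 34 pots and 44 seedlings, 76 trays, 39 pots.

39 seedlings, 65 trays, 34 pots; 44 seedlings, 76 trays, 39 pots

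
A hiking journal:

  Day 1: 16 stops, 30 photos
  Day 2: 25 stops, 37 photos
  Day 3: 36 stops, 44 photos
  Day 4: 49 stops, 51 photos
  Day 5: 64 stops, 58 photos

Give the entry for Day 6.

81 stops, 65 photos

Stops goes 16, 25, 36, 49, 64 → 81 (perfect squares: 4², 5², 6², …).
Photos: +7 each step; 30, 37, 44, 51, 58 → 65.
Combining the parts gives 81 stops, 65 photos.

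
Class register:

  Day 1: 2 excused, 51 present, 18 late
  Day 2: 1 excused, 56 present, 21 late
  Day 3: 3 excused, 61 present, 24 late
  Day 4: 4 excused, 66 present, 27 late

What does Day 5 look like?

Excused — each term is the sum of the two before it: 2, 1, 3, 4 → 7.
Present — +5 each step: 51, 56, 61, 66 → 71.
Late: +3 each step, so 18, 21, 24, 27 → 30.
Combining the parts gives 7 excused, 71 present, 30 late.

7 excused, 71 present, 30 late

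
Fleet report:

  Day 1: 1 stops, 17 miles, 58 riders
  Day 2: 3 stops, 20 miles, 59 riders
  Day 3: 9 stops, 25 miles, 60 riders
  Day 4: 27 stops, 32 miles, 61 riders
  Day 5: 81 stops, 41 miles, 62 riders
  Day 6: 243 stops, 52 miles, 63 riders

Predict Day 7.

Stops: ×3 each step; 1, 3, 9, 27, 81, 243 → 729.
Miles: 17, 20, 25, 32, 41, 52 → 65 (differences are 3, 5, 7, … (increasing by 2 each time)).
Riders: +1 each step, so 58, 59, 60, 61, 62, 63 → 64.
So the next record is 729 stops, 65 miles, 64 riders.

729 stops, 65 miles, 64 riders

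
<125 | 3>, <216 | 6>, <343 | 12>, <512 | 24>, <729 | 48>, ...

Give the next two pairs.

<1000 | 96>, <1331 | 192>

First component: 125, 216, 343, 512, 729 → 1000 → 1331 (perfect cubes: 5³, 6³, 7³, …).
Second component: ×2 each step; 3, 6, 12, 24, 48 → 96 → 192.
Putting the parts together: <1000 | 96> and then <1331 | 192>.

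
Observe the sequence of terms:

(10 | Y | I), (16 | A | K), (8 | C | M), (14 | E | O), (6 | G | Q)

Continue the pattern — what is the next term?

(12 | I | S)

For the first entry, alternating steps +6, −8, +6, −8, …: 10, 16, 8, 14, 6 → 12.
First letter — letters move forward 2 places in the alphabet, wrapping Z→A: Y, A, C, E, G → I.
Second letter: I, K, M, O, Q → S (letters move forward 2 places in the alphabet).
Putting it together: (12 | I | S).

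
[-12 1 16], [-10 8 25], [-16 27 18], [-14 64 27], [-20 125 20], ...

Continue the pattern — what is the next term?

First part: alternating steps +2, −6, +2, −6, …; -12, -10, -16, -14, -20 → -18.
For the second part, perfect cubes: 1³, 2³, 3³, …: 1, 8, 27, 64, 125 → 216.
Third part goes 16, 25, 18, 27, 20 → 29 (alternating steps +9, −7, +9, −7, …).
So the next term is [-18 216 29].

[-18 216 29]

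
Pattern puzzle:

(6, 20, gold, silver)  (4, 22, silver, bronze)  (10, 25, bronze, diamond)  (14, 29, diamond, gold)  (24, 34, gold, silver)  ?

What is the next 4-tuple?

(38, 40, silver, bronze)

First slot: each term is the sum of the two before it; 6, 4, 10, 14, 24 → 38.
Second slot goes 20, 22, 25, 29, 34 → 40 (differences are 2, 3, 4, … (increasing by 1 each time)).
For the first rank, repeats gold → silver → bronze → diamond: gold, silver, bronze, diamond, gold → silver.
Second rank goes silver, bronze, diamond, gold, silver → bronze (repeats silver → bronze → diamond → gold).
Putting it together: (38, 40, silver, bronze).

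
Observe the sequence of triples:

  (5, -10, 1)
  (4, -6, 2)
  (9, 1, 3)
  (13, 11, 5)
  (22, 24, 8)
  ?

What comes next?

(35, 40, 13)

First entry: each term is the sum of the two before it, so 5, 4, 9, 13, 22 → 35.
Second entry: differences are 4, 7, 10, … (increasing by 3 each time), so -10, -6, 1, 11, 24 → 40.
Third entry — each term is the sum of the two before it: 1, 2, 3, 5, 8 → 13.
Putting it together: (35, 40, 13).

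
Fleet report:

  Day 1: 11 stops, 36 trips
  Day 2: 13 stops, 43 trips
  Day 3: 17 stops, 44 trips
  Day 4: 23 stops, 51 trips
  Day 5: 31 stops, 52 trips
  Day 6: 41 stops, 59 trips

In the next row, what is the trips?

Trips — alternating steps +7, +1, +7, +1, …: 36, 43, 44, 51, 52, 59 → 60.

60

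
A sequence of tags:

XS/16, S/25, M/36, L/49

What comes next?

XL/64

Size — runs through clothing sizes XS→XL: XS, S, M, L → XL.
Second component — perfect squares: 4², 5², 6², …: 16, 25, 36, 49 → 64.
Combining the parts gives XL/64.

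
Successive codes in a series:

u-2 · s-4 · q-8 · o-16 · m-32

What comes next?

k-64

Letter: u, s, q, o, m → k (letters move back 2 places in the alphabet).
For the second component, ×2 each step: 2, 4, 8, 16, 32 → 64.
Combining the parts gives k-64.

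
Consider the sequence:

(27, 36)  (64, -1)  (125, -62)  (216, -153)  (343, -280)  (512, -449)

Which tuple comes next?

(729, -666)

First coordinate: perfect cubes: 3³, 4³, 5³, …, so 27, 64, 125, 216, 343, 512 → 729.
For the second coordinate, together with the first coordinate always sums to 63: 36, -1, -62, -153, -280, -449 → -666.
So the next tuple is (729, -666).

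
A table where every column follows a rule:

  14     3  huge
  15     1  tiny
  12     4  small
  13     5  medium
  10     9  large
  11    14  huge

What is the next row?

8  23  tiny

First component: alternating steps +1, −3, +1, −3, …, so 14, 15, 12, 13, 10, 11 → 8.
Second component: each term is the sum of the two before it, so 3, 1, 4, 5, 9, 14 → 23.
Size — repeats huge → tiny → small → medium → large: huge, tiny, small, medium, large, huge → tiny.
So the next row is 8  23  tiny.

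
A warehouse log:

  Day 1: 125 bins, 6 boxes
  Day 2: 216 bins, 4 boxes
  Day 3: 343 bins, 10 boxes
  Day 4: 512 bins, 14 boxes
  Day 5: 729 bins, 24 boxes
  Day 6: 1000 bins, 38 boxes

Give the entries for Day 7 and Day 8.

For the bins, perfect cubes: 5³, 6³, 7³, …: 125, 216, 343, 512, 729, 1000 → 1331 → 1728.
Boxes — each term is the sum of the two before it: 6, 4, 10, 14, 24, 38 → 62 → 100.
So the next two lines are 1331 bins, 62 boxes and 1728 bins, 100 boxes.

1331 bins, 62 boxes; 1728 bins, 100 boxes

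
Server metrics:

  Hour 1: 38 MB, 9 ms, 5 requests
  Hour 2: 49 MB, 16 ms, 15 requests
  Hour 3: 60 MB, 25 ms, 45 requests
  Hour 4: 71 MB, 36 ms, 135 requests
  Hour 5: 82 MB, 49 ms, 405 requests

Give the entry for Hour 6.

MB — +11 each step: 38, 49, 60, 71, 82 → 93.
Ms: 9, 16, 25, 36, 49 → 64 (perfect squares: 3², 4², 5², …).
Requests: ×3 each step; 5, 15, 45, 135, 405 → 1215.
Combining the parts gives 93 MB, 64 ms, 1215 requests.

93 MB, 64 ms, 1215 requests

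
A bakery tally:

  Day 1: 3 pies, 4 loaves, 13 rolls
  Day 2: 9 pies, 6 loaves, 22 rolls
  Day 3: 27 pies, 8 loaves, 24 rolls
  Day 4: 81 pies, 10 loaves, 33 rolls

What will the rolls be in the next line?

35

Rolls: alternating steps +9, +2, +9, +2, …, so 13, 22, 24, 33 → 35.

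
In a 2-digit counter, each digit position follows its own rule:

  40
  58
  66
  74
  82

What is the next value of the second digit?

For the second digit, −2 each step, mod 10: 0, 8, 6, 4, 2 → 0.

0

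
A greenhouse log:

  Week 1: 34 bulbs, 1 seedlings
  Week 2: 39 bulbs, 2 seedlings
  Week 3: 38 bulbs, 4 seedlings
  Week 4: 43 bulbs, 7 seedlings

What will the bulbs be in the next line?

Bulbs: alternating steps +5, −1, +5, −1, …; 34, 39, 38, 43 → 42.
For the seedlings, differences are 1, 2, 3, … (increasing by 1 each time): 1, 2, 4, 7 → 11.

42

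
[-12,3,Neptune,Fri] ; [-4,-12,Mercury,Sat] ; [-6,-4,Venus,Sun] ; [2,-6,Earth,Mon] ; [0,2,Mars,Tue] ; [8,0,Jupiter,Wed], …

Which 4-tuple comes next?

For the first value, alternating steps +8, −2, +8, −2, …: -12, -4, -6, 2, 0, 8 → 6.
Second value — always the previous value of the first value: 3, -12, -4, -6, 2, 0 → 8.
Planet: runs through the planets Mercury→Neptune, so Neptune, Mercury, Venus, Earth, Mars, Jupiter → Saturn.
Day: runs through the weekdays Mon→Sun; Fri, Sat, Sun, Mon, Tue, Wed → Thu.
So the next 4-tuple is [6,8,Saturn,Thu].

[6,8,Saturn,Thu]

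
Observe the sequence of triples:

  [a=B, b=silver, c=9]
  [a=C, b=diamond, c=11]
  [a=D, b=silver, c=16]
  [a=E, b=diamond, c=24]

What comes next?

[a=F, b=silver, c=35]

A — letters move forward 1 place in the alphabet: B, C, D, E → F.
B: alternates silver ↔ diamond, so silver, diamond, silver, diamond → silver.
For the c, differences are 2, 5, 8, … (increasing by 3 each time): 9, 11, 16, 24 → 35.
Putting it together: [a=F, b=silver, c=35].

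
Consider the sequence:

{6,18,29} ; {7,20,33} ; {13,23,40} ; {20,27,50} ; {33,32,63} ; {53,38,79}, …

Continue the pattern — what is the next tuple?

{86,45,98}

First component goes 6, 7, 13, 20, 33, 53 → 86 (each term is the sum of the two before it).
Second component — differences are 2, 3, 4, … (increasing by 1 each time): 18, 20, 23, 27, 32, 38 → 45.
Third component — differences are 4, 7, 10, … (increasing by 3 each time): 29, 33, 40, 50, 63, 79 → 98.
So the next tuple is {86,45,98}.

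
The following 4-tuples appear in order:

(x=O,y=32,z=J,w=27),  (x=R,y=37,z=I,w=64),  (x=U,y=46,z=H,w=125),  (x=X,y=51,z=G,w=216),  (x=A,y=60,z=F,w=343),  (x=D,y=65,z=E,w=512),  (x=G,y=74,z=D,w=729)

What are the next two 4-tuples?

(x=J,y=79,z=C,w=1000), (x=M,y=88,z=B,w=1331)

X goes O, R, U, X, A, D, G → J → M (letters move forward 3 places in the alphabet, wrapping Z→A).
Y — alternating steps +5, +9, +5, +9, …: 32, 37, 46, 51, 60, 65, 74 → 79 → 88.
Z — letters move back 1 place in the alphabet: J, I, H, G, F, E, D → C → B.
W goes 27, 64, 125, 216, 343, 512, 729 → 1000 → 1331 (perfect cubes: 3³, 4³, 5³, …).
So the next two 4-tuples are (x=J,y=79,z=C,w=1000) and (x=M,y=88,z=B,w=1331).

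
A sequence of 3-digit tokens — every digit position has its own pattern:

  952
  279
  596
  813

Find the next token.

First digit goes 9, 2, 5, 8 → 1 (+3 each step, mod 10).
Second digit: +2 each step, mod 10, so 5, 7, 9, 1 → 3.
Third digit: −3 each step, mod 10; 2, 9, 6, 3 → 0.
Combining the parts gives 130.

130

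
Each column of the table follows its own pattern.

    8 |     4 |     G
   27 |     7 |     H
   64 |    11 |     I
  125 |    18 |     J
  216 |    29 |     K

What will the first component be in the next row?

343

First component — perfect cubes: 2³, 3³, 4³, …: 8, 27, 64, 125, 216 → 343.
For the second component, each term is the sum of the two before it: 4, 7, 11, 18, 29 → 47.
For the letter, letters move forward 1 place in the alphabet: G, H, I, J, K → L.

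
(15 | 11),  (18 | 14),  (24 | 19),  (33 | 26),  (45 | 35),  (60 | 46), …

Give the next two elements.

First slot: 15, 18, 24, 33, 45, 60 → 78 → 99 (differences are 3, 6, 9, … (increasing by 3 each time)).
For the second slot, differences are 3, 5, 7, … (increasing by 2 each time): 11, 14, 19, 26, 35, 46 → 59 → 74.
So the next two elements are (78 | 59) and (99 | 74).

(78 | 59), (99 | 74)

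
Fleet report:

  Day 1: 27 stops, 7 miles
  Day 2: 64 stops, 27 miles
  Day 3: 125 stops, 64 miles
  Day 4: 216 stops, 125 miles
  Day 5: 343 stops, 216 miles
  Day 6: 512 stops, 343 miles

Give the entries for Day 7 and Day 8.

729 stops, 512 miles; 1000 stops, 729 miles

For the stops, perfect cubes: 3³, 4³, 5³, …: 27, 64, 125, 216, 343, 512 → 729 → 1000.
Miles: always the previous value of the stops, so 7, 27, 64, 125, 216, 343 → 512 → 729.
Putting the parts together: 729 stops, 512 miles and then 1000 stops, 729 miles.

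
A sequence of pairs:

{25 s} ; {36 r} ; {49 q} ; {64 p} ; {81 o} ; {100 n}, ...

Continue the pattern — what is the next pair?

For the first component, perfect squares: 5², 6², 7², …: 25, 36, 49, 64, 81, 100 → 121.
For the letter, letters move back 1 place in the alphabet: s, r, q, p, o, n → m.
Putting it together: {121 m}.

{121 m}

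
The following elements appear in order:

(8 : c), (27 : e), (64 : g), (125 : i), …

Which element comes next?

(216 : k)

First component goes 8, 27, 64, 125 → 216 (perfect cubes: 2³, 3³, 4³, …).
Letter goes c, e, g, i → k (letters move forward 2 places in the alphabet).
So the next element is (216 : k).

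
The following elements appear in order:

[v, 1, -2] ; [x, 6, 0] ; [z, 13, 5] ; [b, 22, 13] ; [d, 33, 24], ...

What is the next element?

[f, 46, 38]

Letter — letters move forward 2 places in the alphabet, wrapping Z→A: v, x, z, b, d → f.
Second component — differences are 5, 7, 9, … (increasing by 2 each time): 1, 6, 13, 22, 33 → 46.
For the third component, differences are 2, 5, 8, … (increasing by 3 each time): -2, 0, 5, 13, 24 → 38.
Putting it together: [f, 46, 38].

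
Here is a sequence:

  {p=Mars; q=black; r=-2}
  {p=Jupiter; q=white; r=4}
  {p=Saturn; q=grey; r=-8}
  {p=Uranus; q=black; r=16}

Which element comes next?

{p=Neptune; q=white; r=-32}

P — runs through the planets Mercury→Neptune: Mars, Jupiter, Saturn, Uranus → Neptune.
For the q, repeats black → white → grey: black, white, grey, black → white.
R goes -2, 4, -8, 16 → -32 (×(-2) each step).
So the next element is {p=Neptune; q=white; r=-32}.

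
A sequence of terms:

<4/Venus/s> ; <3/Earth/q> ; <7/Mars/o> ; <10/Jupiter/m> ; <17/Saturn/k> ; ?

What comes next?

<27/Uranus/i>

First component: each term is the sum of the two before it; 4, 3, 7, 10, 17 → 27.
Planet — runs through the planets Mercury→Neptune: Venus, Earth, Mars, Jupiter, Saturn → Uranus.
Letter goes s, q, o, m, k → i (letters move back 2 places in the alphabet).
Combining the parts gives <27/Uranus/i>.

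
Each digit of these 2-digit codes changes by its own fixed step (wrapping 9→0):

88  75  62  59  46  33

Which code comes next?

20

First digit goes 8, 7, 6, 5, 4, 3 → 2 (−1 each step, mod 10).
Second digit goes 8, 5, 2, 9, 6, 3 → 0 (−3 each step, mod 10).
Putting it together: 20.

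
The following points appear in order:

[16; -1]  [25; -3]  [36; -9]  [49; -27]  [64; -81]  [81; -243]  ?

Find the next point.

[100; -729]

First part: 16, 25, 36, 49, 64, 81 → 100 (perfect squares: 4², 5², 6², …).
Second part — ×3 each step: -1, -3, -9, -27, -81, -243 → -729.
Combining the parts gives [100; -729].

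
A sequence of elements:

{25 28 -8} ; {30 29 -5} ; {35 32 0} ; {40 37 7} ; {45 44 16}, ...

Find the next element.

{50 53 27}

First coordinate — +5 each step: 25, 30, 35, 40, 45 → 50.
Second coordinate — differences are 1, 3, 5, … (increasing by 2 each time): 28, 29, 32, 37, 44 → 53.
For the third coordinate, differences are 3, 5, 7, … (increasing by 2 each time): -8, -5, 0, 7, 16 → 27.
So the next element is {50 53 27}.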